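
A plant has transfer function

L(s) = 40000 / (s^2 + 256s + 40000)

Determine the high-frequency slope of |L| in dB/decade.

Each pole contributes −20 dB/decade at high frequency; each zero contributes +20 dB/decade.
Net: 0 zero(s) − 2 pole(s) → -40 dB/decade.

-40 dB/decade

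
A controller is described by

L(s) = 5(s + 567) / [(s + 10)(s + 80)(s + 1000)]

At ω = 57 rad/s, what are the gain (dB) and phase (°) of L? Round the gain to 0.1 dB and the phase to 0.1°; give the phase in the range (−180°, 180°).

At s = jω = j57:
zero (s+567): 567 + j57 → |·| = √(567²+57²) = √324738 ≈ 569.86, ∠ = arctan(57/567) ≈ 5.74°
pole (s+10): 10 + j57 → |·| = √(10²+57²) = √3349 ≈ 57.871, ∠ = arctan(57/10) ≈ 80.05°
pole (s+80): 80 + j57 → |·| = √(80²+57²) = √9649 ≈ 98.229, ∠ = arctan(57/80) ≈ 35.47°
pole (s+1000): 1000 + j57 → |·| = √(1000²+57²) = √1003249 ≈ 1001.6, ∠ = arctan(57/1000) ≈ 3.26°
|L| = 5 · 569.86 / 5.6937e+06 ≈ 0.00050043
Gain = 20 log₁₀(0.00050043) ≈ -66.01 dB
∠L = 5.74° − 118.78° = -113.04°

-66.0 dB, -113.0°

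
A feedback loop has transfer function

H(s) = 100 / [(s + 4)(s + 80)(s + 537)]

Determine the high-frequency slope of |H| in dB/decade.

Each pole contributes −20 dB/decade at high frequency; each zero contributes +20 dB/decade.
Net: 0 zero(s) − 3 pole(s) → -60 dB/decade.

-60 dB/decade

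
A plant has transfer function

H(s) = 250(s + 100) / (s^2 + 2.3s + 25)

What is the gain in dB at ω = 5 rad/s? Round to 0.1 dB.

At s = jω = j5:
zero (s+100): 100 + j5 → |·| = √(100²+5²) = √10025 ≈ 100.12, ∠ = arctan(5/100) ≈ 2.86°
quadratic: (j5)² + 2.3·j5 + 25 = 0 + j11.5 → |·| ≈ 11.5, ∠ ≈ 90.00°
|H| = 250 · 100.12 / 11.5 ≈ 2176.5
Gain = 20 log₁₀(2176.5) ≈ 66.76 dB

66.8 dB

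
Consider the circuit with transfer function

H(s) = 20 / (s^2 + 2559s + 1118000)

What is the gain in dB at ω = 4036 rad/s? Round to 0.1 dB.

-119.3 dB

Substitute s = j4036:
Numerator: 20 = 20 + j0
Denominator: (j4036)^2 + 2559(j4036) + 1118000 = -15171296 + j10328124
|N| = √(20² + 0²) ≈ 20, ∠N ≈ 0.00°
|D| = √(15171296² + 10328124²) ≈ 1.8353e+07, ∠D ≈ 145.75°
|H| = 20 / 1.8353e+07 ≈ 1.0897e-06
Gain = 20 log₁₀(1.0897e-06) ≈ -119.25 dB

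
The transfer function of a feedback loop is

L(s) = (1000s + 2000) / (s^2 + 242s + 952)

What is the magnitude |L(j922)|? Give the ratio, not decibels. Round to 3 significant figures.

1.05

Substitute s = j922:
Numerator: 1000(j922) + 2000 = 2000 + j922000
Denominator: (j922)^2 + 242(j922) + 952 = -849132 + j223124
|N| = √(2000² + 922000²) ≈ 9.22e+05, ∠N ≈ 89.88°
|D| = √(849132² + 223124²) ≈ 8.7796e+05, ∠D ≈ 165.28°
|L| = 9.22e+05 / 8.7796e+05 ≈ 1.0502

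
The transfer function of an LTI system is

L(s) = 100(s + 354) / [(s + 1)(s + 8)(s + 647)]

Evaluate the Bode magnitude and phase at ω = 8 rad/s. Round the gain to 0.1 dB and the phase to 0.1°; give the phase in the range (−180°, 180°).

-4.4 dB, -127.3°

At s = jω = j8:
zero (s+354): 354 + j8 → |·| = √(354²+8²) = √125380 ≈ 354.09, ∠ = arctan(8/354) ≈ 1.29°
pole (s+1): 1 + j8 → |·| = √(1²+8²) = √65 ≈ 8.0623, ∠ = arctan(8/1) ≈ 82.87°
pole (s+8): 8 + j8 → |·| = √(8²+8²) = √128 ≈ 11.314, ∠ = arctan(8/8) ≈ 45.00°
pole (s+647): 647 + j8 → |·| = √(647²+8²) = √418673 ≈ 647.05, ∠ = arctan(8/647) ≈ 0.71°
|L| = 100 · 354.09 / 59022 ≈ 0.59993
Gain = 20 log₁₀(0.59993) ≈ -4.44 dB
∠L = 1.29° − 128.58° = -127.29°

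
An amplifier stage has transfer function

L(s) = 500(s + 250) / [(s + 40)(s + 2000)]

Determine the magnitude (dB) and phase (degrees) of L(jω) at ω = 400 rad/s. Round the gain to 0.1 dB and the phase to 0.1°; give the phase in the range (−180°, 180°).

-10.8 dB, -37.6°

At s = jω = j400:
zero (s+250): 250 + j400 → |·| = √(250²+400²) = √222500 ≈ 471.7, ∠ = arctan(400/250) ≈ 57.99°
pole (s+40): 40 + j400 → |·| = √(40²+400²) = √161600 ≈ 402, ∠ = arctan(400/40) ≈ 84.29°
pole (s+2000): 2000 + j400 → |·| = √(2000²+400²) = √4160000 ≈ 2039.6, ∠ = arctan(400/2000) ≈ 11.31°
|L| = 500 · 471.7 / 8.1992e+05 ≈ 0.28765
Gain = 20 log₁₀(0.28765) ≈ -10.82 dB
∠L = 57.99° − 95.60° = -37.61°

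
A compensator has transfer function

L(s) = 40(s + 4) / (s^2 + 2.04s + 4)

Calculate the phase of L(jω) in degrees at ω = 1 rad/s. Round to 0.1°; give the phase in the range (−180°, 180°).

-20.2°

At s = jω = j1:
zero (s+4): 4 + j1 → |·| = √(4²+1²) = √17 ≈ 4.1231, ∠ = arctan(1/4) ≈ 14.04°
quadratic: (j1)² + 2.04·j1 + 4 = 3 + j2.04 → |·| ≈ 3.6279, ∠ ≈ 34.22°
∠L = 14.04° − 34.22° = -20.18°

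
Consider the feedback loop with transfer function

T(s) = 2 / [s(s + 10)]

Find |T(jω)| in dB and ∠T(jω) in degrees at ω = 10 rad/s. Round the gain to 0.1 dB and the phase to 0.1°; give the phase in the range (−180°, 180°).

-37.0 dB, -135.0°

At s = jω = j10:
pole (s+10): 10 + j10 → |·| = √(10²+10²) = √200 ≈ 14.142, ∠ = arctan(10/10) ≈ 45.00°
pole at origin: |s| = 10, ∠ = 90.00° (in denominator)
|T| = 2 / 141.42 ≈ 0.014142
Gain = 20 log₁₀(0.014142) ≈ -36.99 dB
∠T = 0.00° − 135.00° = -135.00°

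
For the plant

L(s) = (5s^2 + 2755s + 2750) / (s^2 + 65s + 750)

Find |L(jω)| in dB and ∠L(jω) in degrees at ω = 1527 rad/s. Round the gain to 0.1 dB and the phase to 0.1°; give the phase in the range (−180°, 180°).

Substitute s = j1527:
Numerator: 5(j1527)^2 + 2755(j1527) + 2750 = -11655895 + j4206885
Denominator: (j1527)^2 + 65(j1527) + 750 = -2330979 + j99255
|N| = √(11655895² + 4206885²) ≈ 1.2392e+07, ∠N ≈ 160.15°
|D| = √(2330979² + 99255²) ≈ 2.3331e+06, ∠D ≈ 177.56°
|L| = 1.2392e+07 / 2.3331e+06 ≈ 5.3114
Gain = 20 log₁₀(5.3114) ≈ 14.50 dB
∠L = 160.15° − 177.56° = -17.41°

14.5 dB, -17.4°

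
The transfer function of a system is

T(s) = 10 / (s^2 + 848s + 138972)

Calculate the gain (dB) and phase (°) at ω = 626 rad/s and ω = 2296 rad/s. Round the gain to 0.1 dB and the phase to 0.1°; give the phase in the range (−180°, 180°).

Substitute s = j626:
Numerator: 10 = 10 + j0
Denominator: (j626)^2 + 848(j626) + 138972 = -252904 + j530848
|N| = √(10² + 0²) ≈ 10, ∠N ≈ 0.00°
|D| = √(252904² + 530848²) ≈ 5.8801e+05, ∠D ≈ 115.47°
|T| = 10 / 5.8801e+05 ≈ 1.7007e-05
Gain = 20 log₁₀(1.7007e-05) ≈ -95.39 dB
∠T = 0.00° − 115.47° = -115.47°

Substitute s = j2296:
Numerator: 10 = 10 + j0
Denominator: (j2296)^2 + 848(j2296) + 138972 = -5132644 + j1947008
|N| = √(10² + 0²) ≈ 10, ∠N ≈ 0.00°
|D| = √(5132644² + 1947008²) ≈ 5.4895e+06, ∠D ≈ 159.23°
|T| = 10 / 5.4895e+06 ≈ 1.8217e-06
Gain = 20 log₁₀(1.8217e-06) ≈ -114.79 dB
∠T = 0.00° − 159.23° = -159.23°

ω = 626: -95.4 dB, -115.5°; ω = 2296: -114.8 dB, -159.2°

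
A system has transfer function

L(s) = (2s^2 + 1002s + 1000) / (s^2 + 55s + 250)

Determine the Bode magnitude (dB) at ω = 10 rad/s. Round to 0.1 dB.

Substitute s = j10:
Numerator: 2(j10)^2 + 1002(j10) + 1000 = 800 + j10020
Denominator: (j10)^2 + 55(j10) + 250 = 150 + j550
|N| = √(800² + 10020²) ≈ 10052, ∠N ≈ 85.44°
|D| = √(150² + 550²) ≈ 570.09, ∠D ≈ 74.74°
|L| = 10052 / 570.09 ≈ 17.632
Gain = 20 log₁₀(17.632) ≈ 24.93 dB

24.9 dB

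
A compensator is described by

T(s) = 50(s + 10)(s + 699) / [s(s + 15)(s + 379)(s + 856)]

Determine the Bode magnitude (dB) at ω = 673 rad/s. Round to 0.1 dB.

-81.3 dB

At s = jω = j673:
zero (s+10): 10 + j673 → |·| = √(10²+673²) = √453029 ≈ 673.07, ∠ = arctan(673/10) ≈ 89.15°
zero (s+699): 699 + j673 → |·| = √(699²+673²) = √941530 ≈ 970.32, ∠ = arctan(673/699) ≈ 43.91°
pole (s+15): 15 + j673 → |·| = √(15²+673²) = √453154 ≈ 673.17, ∠ = arctan(673/15) ≈ 88.72°
pole (s+379): 379 + j673 → |·| = √(379²+673²) = √596570 ≈ 772.38, ∠ = arctan(673/379) ≈ 60.61°
pole (s+856): 856 + j673 → |·| = √(856²+673²) = √1185665 ≈ 1088.9, ∠ = arctan(673/856) ≈ 38.17°
pole at origin: |s| = 673, ∠ = 90.00° (in denominator)
|T| = 50 · 6.5309e+05 / 3.8103e+11 ≈ 8.5701e-05
Gain = 20 log₁₀(8.5701e-05) ≈ -81.34 dB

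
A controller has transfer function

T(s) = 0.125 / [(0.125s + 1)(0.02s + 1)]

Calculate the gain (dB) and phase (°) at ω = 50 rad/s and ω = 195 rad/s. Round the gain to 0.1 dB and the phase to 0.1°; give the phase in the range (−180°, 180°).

ω = 50: -37.1 dB, -125.9°; ω = 195: -57.9 dB, -163.3°

At ω = 50 rad/s:
pole (1 + j50·0.125) = 1 + j6.25 → |·| ≈ 6.3295, ∠ ≈ 80.91°
pole (1 + j50·0.02) = 1 + j1 → |·| ≈ 1.4142, ∠ ≈ 45.00°
|T| = 0.125 · 1 / (6.3295 · 1.4142) ≈ 0.013965
Gain = 20 log₁₀(0.013965) ≈ -37.10 dB
∠T = (0°) − (80.91° + 45.00°) = -125.91°

At ω = 195 rad/s:
pole (1 + j195·0.125) = 1 + j24.375 → |·| ≈ 24.396, ∠ ≈ 87.65°
pole (1 + j195·0.02) = 1 + j3.9 → |·| ≈ 4.0262, ∠ ≈ 75.62°
|T| = 0.125 · 1 / (24.396 · 4.0262) ≈ 0.0012726
Gain = 20 log₁₀(0.0012726) ≈ -57.91 dB
∠T = (0°) − (87.65° + 75.62°) = -163.27°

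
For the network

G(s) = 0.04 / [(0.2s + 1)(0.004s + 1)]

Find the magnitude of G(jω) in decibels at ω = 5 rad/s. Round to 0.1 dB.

At ω = 5 rad/s:
pole (1 + j5·0.2) = 1 + j1 → |·| ≈ 1.4142, ∠ ≈ 45.00°
pole (1 + j5·0.004) = 1 + j0.02 → |·| ≈ 1.0002, ∠ ≈ 1.15°
|G| = 0.04 · 1 / (1.4142 · 1.0002) ≈ 0.028279
Gain = 20 log₁₀(0.028279) ≈ -30.97 dB

-31.0 dB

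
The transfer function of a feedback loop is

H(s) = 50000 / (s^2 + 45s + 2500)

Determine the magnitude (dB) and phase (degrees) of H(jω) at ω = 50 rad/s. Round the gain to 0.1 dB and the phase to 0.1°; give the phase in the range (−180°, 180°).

At s = jω = j50:
quadratic: (j50)² + 45·j50 + 2500 = 0 + j2250 → |·| ≈ 2250, ∠ ≈ 90.00°
|H| = 50000 / 2250 ≈ 22.222
Gain = 20 log₁₀(22.222) ≈ 26.94 dB
∠H = 0.00° − 90.00° = -90.00°

26.9 dB, -90.0°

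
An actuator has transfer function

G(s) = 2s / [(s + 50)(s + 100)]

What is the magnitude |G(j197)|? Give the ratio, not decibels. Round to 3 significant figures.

At s = jω = j197:
zero at origin: s = j197 → |·| = 197, ∠ = 90.00°
pole (s+50): 50 + j197 → |·| = √(50²+197²) = √41309 ≈ 203.25, ∠ = arctan(197/50) ≈ 75.76°
pole (s+100): 100 + j197 → |·| = √(100²+197²) = √48809 ≈ 220.93, ∠ = arctan(197/100) ≈ 63.09°
|G| = 2 · 197 / 44904 ≈ 0.0087743

0.00877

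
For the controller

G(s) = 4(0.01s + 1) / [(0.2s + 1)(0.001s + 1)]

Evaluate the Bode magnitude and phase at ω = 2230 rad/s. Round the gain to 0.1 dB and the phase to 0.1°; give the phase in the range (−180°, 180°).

-21.7 dB, -68.3°

At ω = 2230 rad/s:
zero (1 + j2230·0.01) = 1 + j22.3 → |·| ≈ 22.322, ∠ ≈ 87.43°
pole (1 + j2230·0.2) = 1 + j446 → |·| ≈ 446, ∠ ≈ 89.87°
pole (1 + j2230·0.001) = 1 + j2.23 → |·| ≈ 2.444, ∠ ≈ 65.85°
|G| = 4 · 22.322 / (446 · 2.444) ≈ 0.081914
Gain = 20 log₁₀(0.081914) ≈ -21.73 dB
∠G = (87.43°) − (89.87° + 65.85°) = -68.29°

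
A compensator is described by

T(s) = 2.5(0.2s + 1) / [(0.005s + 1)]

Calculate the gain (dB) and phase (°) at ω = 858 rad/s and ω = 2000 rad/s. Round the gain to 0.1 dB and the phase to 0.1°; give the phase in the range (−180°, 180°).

At ω = 858 rad/s:
zero (1 + j858·0.2) = 1 + j171.6 → |·| ≈ 171.6, ∠ ≈ 89.67°
pole (1 + j858·0.005) = 1 + j4.29 → |·| ≈ 4.405, ∠ ≈ 76.88°
|T| = 2.5 · 171.6 / (4.405) ≈ 97.389
Gain = 20 log₁₀(97.389) ≈ 39.77 dB
∠T = (89.67°) − (76.88°) = 12.79°

At ω = 2000 rad/s:
zero (1 + j2000·0.2) = 1 + j400 → |·| ≈ 400, ∠ ≈ 89.86°
pole (1 + j2000·0.005) = 1 + j10 → |·| ≈ 10.05, ∠ ≈ 84.29°
|T| = 2.5 · 400 / (10.05) ≈ 99.502
Gain = 20 log₁₀(99.502) ≈ 39.96 dB
∠T = (89.86°) − (84.29°) = 5.57°

ω = 858: 39.8 dB, 12.8°; ω = 2000: 40.0 dB, 5.6°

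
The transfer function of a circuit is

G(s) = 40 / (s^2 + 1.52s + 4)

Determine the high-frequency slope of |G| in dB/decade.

Each pole contributes −20 dB/decade at high frequency; each zero contributes +20 dB/decade.
Net: 0 zero(s) − 2 pole(s) → -40 dB/decade.

-40 dB/decade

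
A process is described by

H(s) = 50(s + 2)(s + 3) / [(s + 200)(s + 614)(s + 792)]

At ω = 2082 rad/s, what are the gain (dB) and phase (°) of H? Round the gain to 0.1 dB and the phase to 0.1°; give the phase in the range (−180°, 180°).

-33.4 dB, -47.4°

At s = jω = j2082:
zero (s+2): 2 + j2082 → |·| = √(2²+2082²) = √4334728 ≈ 2082, ∠ = arctan(2082/2) ≈ 89.94°
zero (s+3): 3 + j2082 → |·| = √(3²+2082²) = √4334733 ≈ 2082, ∠ = arctan(2082/3) ≈ 89.92°
pole (s+200): 200 + j2082 → |·| = √(200²+2082²) = √4374724 ≈ 2091.6, ∠ = arctan(2082/200) ≈ 84.51°
pole (s+614): 614 + j2082 → |·| = √(614²+2082²) = √4711720 ≈ 2170.6, ∠ = arctan(2082/614) ≈ 73.57°
pole (s+792): 792 + j2082 → |·| = √(792²+2082²) = √4961988 ≈ 2227.6, ∠ = arctan(2082/792) ≈ 69.17°
|H| = 50 · 4.3347e+06 / 1.0113e+10 ≈ 0.021431
Gain = 20 log₁₀(0.021431) ≈ -33.38 dB
∠H = 179.86° − 227.25° = -47.39°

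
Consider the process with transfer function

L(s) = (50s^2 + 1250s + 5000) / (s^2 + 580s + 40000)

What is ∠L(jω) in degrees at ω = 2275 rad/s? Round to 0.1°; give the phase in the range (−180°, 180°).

13.8°

Substitute s = j2275:
Numerator: 50(j2275)^2 + 1250(j2275) + 5000 = -258776250 + j2843750
Denominator: (j2275)^2 + 580(j2275) + 40000 = -5135625 + j1319500
|N| = √(258776250² + 2843750²) ≈ 2.5879e+08, ∠N ≈ 179.37°
|D| = √(5135625² + 1319500²) ≈ 5.3024e+06, ∠D ≈ 165.59°
∠L = 179.37° − 165.59° = 13.78°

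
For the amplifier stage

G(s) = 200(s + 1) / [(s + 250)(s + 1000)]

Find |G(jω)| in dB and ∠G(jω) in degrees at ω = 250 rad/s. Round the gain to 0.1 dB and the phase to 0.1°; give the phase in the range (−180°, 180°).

-17.3 dB, 30.7°

At s = jω = j250:
zero (s+1): 1 + j250 → |·| = √(1²+250²) = √62501 ≈ 250, ∠ = arctan(250/1) ≈ 89.77°
pole (s+250): 250 + j250 → |·| = √(250²+250²) = √125000 ≈ 353.55, ∠ = arctan(250/250) ≈ 45.00°
pole (s+1000): 1000 + j250 → |·| = √(1000²+250²) = √1062500 ≈ 1030.8, ∠ = arctan(250/1000) ≈ 14.04°
|G| = 200 · 250 / 3.6444e+05 ≈ 0.1372
Gain = 20 log₁₀(0.1372) ≈ -17.25 dB
∠G = 89.77° − 59.04° = 30.73°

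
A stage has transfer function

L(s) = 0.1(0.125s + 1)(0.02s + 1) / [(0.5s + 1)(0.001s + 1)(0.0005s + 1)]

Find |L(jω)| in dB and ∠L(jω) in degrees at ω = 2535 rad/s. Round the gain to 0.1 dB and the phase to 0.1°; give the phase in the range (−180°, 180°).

At ω = 2535 rad/s:
zero (1 + j2535·0.125) = 1 + j316.875 → |·| ≈ 316.88, ∠ ≈ 89.82°
zero (1 + j2535·0.02) = 1 + j50.7 → |·| ≈ 50.71, ∠ ≈ 88.87°
pole (1 + j2535·0.5) = 1 + j1267.5 → |·| ≈ 1267.5, ∠ ≈ 89.95°
pole (1 + j2535·0.001) = 1 + j2.535 → |·| ≈ 2.7251, ∠ ≈ 68.47°
pole (1 + j2535·0.0005) = 1 + j1.2675 → |·| ≈ 1.6145, ∠ ≈ 51.73°
|L| = 0.1 · 316.88 · 50.71 / (1267.5 · 2.7251 · 1.6145) ≈ 0.28815
Gain = 20 log₁₀(0.28815) ≈ -10.81 dB
∠L = (89.82° + 88.87°) − (89.95° + 68.47° + 51.73°) = -31.46°

-10.8 dB, -31.5°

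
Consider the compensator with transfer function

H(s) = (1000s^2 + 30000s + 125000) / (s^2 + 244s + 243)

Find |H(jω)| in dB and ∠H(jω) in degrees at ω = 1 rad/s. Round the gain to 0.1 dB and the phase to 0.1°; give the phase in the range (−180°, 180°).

Substitute s = j1:
Numerator: 1000(j1)^2 + 30000(j1) + 125000 = 124000 + j30000
Denominator: (j1)^2 + 244(j1) + 243 = 242 + j244
|N| = √(124000² + 30000²) ≈ 1.2758e+05, ∠N ≈ 13.60°
|D| = √(242² + 244²) ≈ 343.66, ∠D ≈ 45.24°
|H| = 1.2758e+05 / 343.66 ≈ 371.24
Gain = 20 log₁₀(371.24) ≈ 51.39 dB
∠H = 13.60° − 45.24° = -31.64°

51.4 dB, -31.6°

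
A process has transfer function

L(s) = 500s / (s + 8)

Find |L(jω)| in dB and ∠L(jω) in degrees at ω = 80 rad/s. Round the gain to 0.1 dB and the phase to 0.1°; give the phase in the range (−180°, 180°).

53.9 dB, 5.7°

At s = jω = j80:
zero at origin: s = j80 → |·| = 80, ∠ = 90.00°
pole (s+8): 8 + j80 → |·| = √(8²+80²) = √6464 ≈ 80.399, ∠ = arctan(80/8) ≈ 84.29°
|L| = 500 · 80 / 80.399 ≈ 497.52
Gain = 20 log₁₀(497.52) ≈ 53.94 dB
∠L = 90.00° − 84.29° = 5.71°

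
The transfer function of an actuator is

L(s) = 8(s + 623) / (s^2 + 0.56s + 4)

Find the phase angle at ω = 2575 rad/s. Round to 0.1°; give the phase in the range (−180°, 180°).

-103.6°

At s = jω = j2575:
zero (s+623): 623 + j2575 → |·| = √(623²+2575²) = √7018754 ≈ 2649.3, ∠ = arctan(2575/623) ≈ 76.40°
quadratic: (j2575)² + 0.56·j2575 + 4 = -6630621 + j1442 → |·| ≈ 6.6306e+06, ∠ ≈ 179.99°
∠L = 76.40° − 179.99° = -103.59°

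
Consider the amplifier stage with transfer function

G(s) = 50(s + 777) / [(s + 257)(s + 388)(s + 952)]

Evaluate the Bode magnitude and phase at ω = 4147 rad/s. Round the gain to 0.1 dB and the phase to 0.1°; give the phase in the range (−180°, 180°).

-110.9 dB, -168.8°

At s = jω = j4147:
zero (s+777): 777 + j4147 → |·| = √(777²+4147²) = √17801338 ≈ 4219.2, ∠ = arctan(4147/777) ≈ 79.39°
pole (s+257): 257 + j4147 → |·| = √(257²+4147²) = √17263658 ≈ 4155, ∠ = arctan(4147/257) ≈ 86.45°
pole (s+388): 388 + j4147 → |·| = √(388²+4147²) = √17348153 ≈ 4165.1, ∠ = arctan(4147/388) ≈ 84.65°
pole (s+952): 952 + j4147 → |·| = √(952²+4147²) = √18103913 ≈ 4254.9, ∠ = arctan(4147/952) ≈ 77.07°
|G| = 50 · 4219.2 / 7.3635e+10 ≈ 2.8649e-06
Gain = 20 log₁₀(2.8649e-06) ≈ -110.86 dB
∠G = 79.39° − 248.17° = -168.78°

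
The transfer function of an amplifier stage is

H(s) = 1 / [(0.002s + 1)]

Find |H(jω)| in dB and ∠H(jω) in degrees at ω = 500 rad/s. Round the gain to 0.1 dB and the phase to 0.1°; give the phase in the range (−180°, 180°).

-3.0 dB, -45.0°

At ω = 500 rad/s:
pole (1 + j500·0.002) = 1 + j1 → |·| ≈ 1.4142, ∠ ≈ 45.00°
|H| = 1 · 1 / (1.4142) ≈ 0.70711
Gain = 20 log₁₀(0.70711) ≈ -3.01 dB
∠H = (0°) − (45.00°) = -45.00°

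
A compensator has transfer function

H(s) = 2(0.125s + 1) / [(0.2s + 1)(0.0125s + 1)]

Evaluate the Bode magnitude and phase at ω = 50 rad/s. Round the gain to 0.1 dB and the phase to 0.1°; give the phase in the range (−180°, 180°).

0.6 dB, -35.4°

At ω = 50 rad/s:
zero (1 + j50·0.125) = 1 + j6.25 → |·| ≈ 6.3295, ∠ ≈ 80.91°
pole (1 + j50·0.2) = 1 + j10 → |·| ≈ 10.05, ∠ ≈ 84.29°
pole (1 + j50·0.0125) = 1 + j0.625 → |·| ≈ 1.1792, ∠ ≈ 32.01°
|H| = 2 · 6.3295 / (10.05 · 1.1792) ≈ 1.0682
Gain = 20 log₁₀(1.0682) ≈ 0.57 dB
∠H = (80.91°) − (84.29° + 32.01°) = -35.39°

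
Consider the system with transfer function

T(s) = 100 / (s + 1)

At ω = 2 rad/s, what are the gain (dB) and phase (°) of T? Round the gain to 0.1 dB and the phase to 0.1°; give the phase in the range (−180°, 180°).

At s = jω = j2:
pole (s+1): 1 + j2 → |·| = √(1²+2²) = √5 ≈ 2.2361, ∠ = arctan(2/1) ≈ 63.43°
|T| = 100 / 2.2361 ≈ 44.721
Gain = 20 log₁₀(44.721) ≈ 33.01 dB
∠T = 0.00° − 63.43° = -63.43°

33.0 dB, -63.4°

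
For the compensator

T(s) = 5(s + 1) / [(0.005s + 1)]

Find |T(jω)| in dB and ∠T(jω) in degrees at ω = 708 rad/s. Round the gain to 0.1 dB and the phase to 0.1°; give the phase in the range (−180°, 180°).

At ω = 708 rad/s:
zero (1 + j708·1) = 1 + j708 → |·| ≈ 708, ∠ ≈ 89.92°
pole (1 + j708·0.005) = 1 + j3.54 → |·| ≈ 3.6785, ∠ ≈ 74.23°
|T| = 5 · 708 / (3.6785) ≈ 962.35
Gain = 20 log₁₀(962.35) ≈ 59.67 dB
∠T = (89.92°) − (74.23°) = 15.69°

59.7 dB, 15.7°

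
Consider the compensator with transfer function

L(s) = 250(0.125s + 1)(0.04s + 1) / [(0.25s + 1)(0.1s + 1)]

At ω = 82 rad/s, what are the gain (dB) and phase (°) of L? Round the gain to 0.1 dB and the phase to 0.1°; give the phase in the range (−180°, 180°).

34.3 dB, -12.8°

At ω = 82 rad/s:
zero (1 + j82·0.125) = 1 + j10.25 → |·| ≈ 10.299, ∠ ≈ 84.43°
zero (1 + j82·0.04) = 1 + j3.28 → |·| ≈ 3.4291, ∠ ≈ 73.04°
pole (1 + j82·0.25) = 1 + j20.5 → |·| ≈ 20.524, ∠ ≈ 87.21°
pole (1 + j82·0.1) = 1 + j8.2 → |·| ≈ 8.2608, ∠ ≈ 83.05°
|L| = 250 · 10.299 · 3.4291 / (20.524 · 8.2608) ≈ 52.075
Gain = 20 log₁₀(52.075) ≈ 34.33 dB
∠L = (84.43° + 73.04°) − (87.21° + 83.05°) = -12.79°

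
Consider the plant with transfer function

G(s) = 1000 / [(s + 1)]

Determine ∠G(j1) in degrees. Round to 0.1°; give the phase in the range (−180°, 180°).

At ω = 1 rad/s:
pole (1 + j1·1) = 1 + j1 → |·| ≈ 1.4142, ∠ ≈ 45.00°
∠G = (0°) − (45.00°) = -45.00°

-45.0°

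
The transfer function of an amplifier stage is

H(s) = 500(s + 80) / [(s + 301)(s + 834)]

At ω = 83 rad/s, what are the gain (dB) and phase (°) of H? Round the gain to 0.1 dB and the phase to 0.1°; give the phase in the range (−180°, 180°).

-13.1 dB, 25.0°

At s = jω = j83:
zero (s+80): 80 + j83 → |·| = √(80²+83²) = √13289 ≈ 115.28, ∠ = arctan(83/80) ≈ 46.05°
pole (s+301): 301 + j83 → |·| = √(301²+83²) = √97490 ≈ 312.23, ∠ = arctan(83/301) ≈ 15.42°
pole (s+834): 834 + j83 → |·| = √(834²+83²) = √702445 ≈ 838.12, ∠ = arctan(83/834) ≈ 5.68°
|H| = 500 · 115.28 / 2.6169e+05 ≈ 0.22026
Gain = 20 log₁₀(0.22026) ≈ -13.14 dB
∠H = 46.05° − 21.10° = 24.95°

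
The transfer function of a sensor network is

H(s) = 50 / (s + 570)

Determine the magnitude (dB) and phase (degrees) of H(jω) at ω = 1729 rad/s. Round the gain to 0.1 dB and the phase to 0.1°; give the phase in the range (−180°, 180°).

-31.2 dB, -71.8°

Substitute s = j1729:
Numerator: 50 = 50 + j0
Denominator: (j1729) + 570 = 570 + j1729
|N| = √(50² + 0²) ≈ 50, ∠N ≈ 0.00°
|D| = √(570² + 1729²) ≈ 1820.5, ∠D ≈ 71.75°
|H| = 50 / 1820.5 ≈ 0.027465
Gain = 20 log₁₀(0.027465) ≈ -31.22 dB
∠H = 0.00° − 71.75° = -71.75°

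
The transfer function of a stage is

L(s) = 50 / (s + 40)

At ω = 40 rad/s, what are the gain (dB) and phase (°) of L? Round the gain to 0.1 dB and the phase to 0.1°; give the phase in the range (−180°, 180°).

-1.1 dB, -45.0°

At s = jω = j40:
pole (s+40): 40 + j40 → |·| = √(40²+40²) = √3200 ≈ 56.569, ∠ = arctan(40/40) ≈ 45.00°
|L| = 50 / 56.569 ≈ 0.88388
Gain = 20 log₁₀(0.88388) ≈ -1.07 dB
∠L = 0.00° − 45.00° = -45.00°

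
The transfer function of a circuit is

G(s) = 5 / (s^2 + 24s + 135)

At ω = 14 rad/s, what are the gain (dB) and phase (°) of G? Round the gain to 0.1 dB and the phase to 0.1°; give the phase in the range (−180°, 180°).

-36.7 dB, -100.3°

Substitute s = j14:
Numerator: 5 = 5 + j0
Denominator: (j14)^2 + 24(j14) + 135 = -61 + j336
|N| = √(5² + 0²) ≈ 5, ∠N ≈ 0.00°
|D| = √(61² + 336²) ≈ 341.49, ∠D ≈ 100.29°
|G| = 5 / 341.49 ≈ 0.014642
Gain = 20 log₁₀(0.014642) ≈ -36.69 dB
∠G = 0.00° − 100.29° = -100.29°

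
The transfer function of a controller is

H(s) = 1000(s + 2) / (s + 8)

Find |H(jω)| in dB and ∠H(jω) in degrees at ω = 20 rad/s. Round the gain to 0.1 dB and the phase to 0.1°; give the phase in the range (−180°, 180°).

At s = jω = j20:
zero (s+2): 2 + j20 → |·| = √(2²+20²) = √404 ≈ 20.1, ∠ = arctan(20/2) ≈ 84.29°
pole (s+8): 8 + j20 → |·| = √(8²+20²) = √464 ≈ 21.541, ∠ = arctan(20/8) ≈ 68.20°
|H| = 1000 · 20.1 / 21.541 ≈ 933.1
Gain = 20 log₁₀(933.1) ≈ 59.40 dB
∠H = 84.29° − 68.20° = 16.09°

59.4 dB, 16.1°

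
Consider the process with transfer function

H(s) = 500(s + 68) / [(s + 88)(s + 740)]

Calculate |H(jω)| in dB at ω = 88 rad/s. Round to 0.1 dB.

-4.4 dB

At s = jω = j88:
zero (s+68): 68 + j88 → |·| = √(68²+88²) = √12368 ≈ 111.21, ∠ = arctan(88/68) ≈ 52.31°
pole (s+88): 88 + j88 → |·| = √(88²+88²) = √15488 ≈ 124.45, ∠ = arctan(88/88) ≈ 45.00°
pole (s+740): 740 + j88 → |·| = √(740²+88²) = √555344 ≈ 745.21, ∠ = arctan(88/740) ≈ 6.78°
|H| = 500 · 111.21 / 92741 ≈ 0.59957
Gain = 20 log₁₀(0.59957) ≈ -4.44 dB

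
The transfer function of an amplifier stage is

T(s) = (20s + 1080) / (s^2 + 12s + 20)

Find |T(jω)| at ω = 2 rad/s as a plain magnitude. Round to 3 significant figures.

37.5

Substitute s = j2:
Numerator: 20(j2) + 1080 = 1080 + j40
Denominator: (j2)^2 + 12(j2) + 20 = 16 + j24
|N| = √(1080² + 40²) ≈ 1080.7, ∠N ≈ 2.12°
|D| = √(16² + 24²) ≈ 28.844, ∠D ≈ 56.31°
|T| = 1080.7 / 28.844 ≈ 37.467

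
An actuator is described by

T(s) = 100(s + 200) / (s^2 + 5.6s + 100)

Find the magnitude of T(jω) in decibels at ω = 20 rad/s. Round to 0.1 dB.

36.0 dB

At s = jω = j20:
zero (s+200): 200 + j20 → |·| = √(200²+20²) = √40400 ≈ 201, ∠ = arctan(20/200) ≈ 5.71°
quadratic: (j20)² + 5.6·j20 + 100 = -300 + j112 → |·| ≈ 320.22, ∠ ≈ 159.53°
|T| = 100 · 201 / 320.22 ≈ 62.769
Gain = 20 log₁₀(62.769) ≈ 35.95 dB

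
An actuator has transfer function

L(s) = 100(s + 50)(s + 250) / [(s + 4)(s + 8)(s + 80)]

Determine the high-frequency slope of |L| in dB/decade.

Each pole contributes −20 dB/decade at high frequency; each zero contributes +20 dB/decade.
Net: 2 zero(s) − 3 pole(s) → -20 dB/decade.

-20 dB/decade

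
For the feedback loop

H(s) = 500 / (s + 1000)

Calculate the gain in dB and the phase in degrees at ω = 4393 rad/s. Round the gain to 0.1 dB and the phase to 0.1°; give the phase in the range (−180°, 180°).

-19.1 dB, -77.2°

Substitute s = j4393:
Numerator: 500 = 500 + j0
Denominator: (j4393) + 1000 = 1000 + j4393
|N| = √(500² + 0²) ≈ 500, ∠N ≈ 0.00°
|D| = √(1000² + 4393²) ≈ 4505.4, ∠D ≈ 77.18°
|H| = 500 / 4505.4 ≈ 0.11098
Gain = 20 log₁₀(0.11098) ≈ -19.10 dB
∠H = 0.00° − 77.18° = -77.18°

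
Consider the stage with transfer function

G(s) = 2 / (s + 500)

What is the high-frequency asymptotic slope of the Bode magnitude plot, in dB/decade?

Each pole contributes −20 dB/decade at high frequency; each zero contributes +20 dB/decade.
Net: 0 zero(s) − 1 pole(s) → -20 dB/decade.

-20 dB/decade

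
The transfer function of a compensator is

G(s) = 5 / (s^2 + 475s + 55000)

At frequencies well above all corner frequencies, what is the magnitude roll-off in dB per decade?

Each pole contributes −20 dB/decade at high frequency; each zero contributes +20 dB/decade.
Net: 0 zero(s) − 2 pole(s) → -40 dB/decade.

-40 dB/decade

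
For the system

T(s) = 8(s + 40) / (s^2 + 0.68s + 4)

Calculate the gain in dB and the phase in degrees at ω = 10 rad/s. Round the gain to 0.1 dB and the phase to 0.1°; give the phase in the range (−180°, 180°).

10.7 dB, -161.9°

At s = jω = j10:
zero (s+40): 40 + j10 → |·| = √(40²+10²) = √1700 ≈ 41.231, ∠ = arctan(10/40) ≈ 14.04°
quadratic: (j10)² + 0.68·j10 + 4 = -96 + j6.8 → |·| ≈ 96.241, ∠ ≈ 175.95°
|T| = 8 · 41.231 / 96.241 ≈ 3.4273
Gain = 20 log₁₀(3.4273) ≈ 10.70 dB
∠T = 14.04° − 175.95° = -161.91°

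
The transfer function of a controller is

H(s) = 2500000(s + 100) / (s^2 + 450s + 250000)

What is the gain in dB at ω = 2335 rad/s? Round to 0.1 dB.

At s = jω = j2335:
zero (s+100): 100 + j2335 → |·| = √(100²+2335²) = √5462225 ≈ 2337.1, ∠ = arctan(2335/100) ≈ 87.55°
quadratic: (j2335)² + 450·j2335 + 250000 = -5202225 + j1050750 → |·| ≈ 5.3073e+06, ∠ ≈ 168.58°
|H| = 2500000 · 2337.1 / 5.3073e+06 ≈ 1100.9
Gain = 20 log₁₀(1100.9) ≈ 60.83 dB

60.8 dB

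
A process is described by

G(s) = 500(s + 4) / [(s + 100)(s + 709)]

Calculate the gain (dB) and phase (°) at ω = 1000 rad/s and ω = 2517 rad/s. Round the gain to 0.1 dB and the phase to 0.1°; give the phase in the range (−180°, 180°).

At s = jω = j1000:
zero (s+4): 4 + j1000 → |·| = √(4²+1000²) = √1000016 ≈ 1000, ∠ = arctan(1000/4) ≈ 89.77°
pole (s+100): 100 + j1000 → |·| = √(100²+1000²) = √1010000 ≈ 1005, ∠ = arctan(1000/100) ≈ 84.29°
pole (s+709): 709 + j1000 → |·| = √(709²+1000²) = √1502681 ≈ 1225.8, ∠ = arctan(1000/709) ≈ 54.66°
|G| = 500 · 1000 / 1.2319e+06 ≈ 0.40588
Gain = 20 log₁₀(0.40588) ≈ -7.83 dB
∠G = 89.77° − 138.95° = -49.18°

At s = jω = j2517:
zero (s+4): 4 + j2517 → |·| = √(4²+2517²) = √6335305 ≈ 2517, ∠ = arctan(2517/4) ≈ 89.91°
pole (s+100): 100 + j2517 → |·| = √(100²+2517²) = √6345289 ≈ 2519, ∠ = arctan(2517/100) ≈ 87.72°
pole (s+709): 709 + j2517 → |·| = √(709²+2517²) = √6837970 ≈ 2615, ∠ = arctan(2517/709) ≈ 74.27°
|G| = 500 · 2517 / 6.5872e+06 ≈ 0.19105
Gain = 20 log₁₀(0.19105) ≈ -14.38 dB
∠G = 89.91° − 161.99° = -72.08°

ω = 1000: -7.8 dB, -49.2°; ω = 2517: -14.4 dB, -72.1°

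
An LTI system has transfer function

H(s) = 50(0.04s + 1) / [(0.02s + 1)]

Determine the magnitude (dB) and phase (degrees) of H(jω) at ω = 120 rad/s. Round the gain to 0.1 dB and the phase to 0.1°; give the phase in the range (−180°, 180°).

At ω = 120 rad/s:
zero (1 + j120·0.04) = 1 + j4.8 → |·| ≈ 4.9031, ∠ ≈ 78.23°
pole (1 + j120·0.02) = 1 + j2.4 → |·| ≈ 2.6, ∠ ≈ 67.38°
|H| = 50 · 4.9031 / (2.6) ≈ 94.29
Gain = 20 log₁₀(94.29) ≈ 39.49 dB
∠H = (78.23°) − (67.38°) = 10.85°

39.5 dB, 10.9°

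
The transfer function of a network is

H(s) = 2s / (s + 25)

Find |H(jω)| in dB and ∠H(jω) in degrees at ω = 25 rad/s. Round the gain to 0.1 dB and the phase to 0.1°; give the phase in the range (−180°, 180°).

At s = jω = j25:
zero at origin: s = j25 → |·| = 25, ∠ = 90.00°
pole (s+25): 25 + j25 → |·| = √(25²+25²) = √1250 ≈ 35.355, ∠ = arctan(25/25) ≈ 45.00°
|H| = 2 · 25 / 35.355 ≈ 1.4142
Gain = 20 log₁₀(1.4142) ≈ 3.01 dB
∠H = 90.00° − 45.00° = 45.00°

3.0 dB, 45.0°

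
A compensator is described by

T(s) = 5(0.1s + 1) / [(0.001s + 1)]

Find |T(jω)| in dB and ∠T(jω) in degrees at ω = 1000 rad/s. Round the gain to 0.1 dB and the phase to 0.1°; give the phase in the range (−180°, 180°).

At ω = 1000 rad/s:
zero (1 + j1000·0.1) = 1 + j100 → |·| ≈ 100, ∠ ≈ 89.43°
pole (1 + j1000·0.001) = 1 + j1 → |·| ≈ 1.4142, ∠ ≈ 45.00°
|T| = 5 · 100 / (1.4142) ≈ 353.56
Gain = 20 log₁₀(353.56) ≈ 50.97 dB
∠T = (89.43°) − (45.00°) = 44.43°

51.0 dB, 44.4°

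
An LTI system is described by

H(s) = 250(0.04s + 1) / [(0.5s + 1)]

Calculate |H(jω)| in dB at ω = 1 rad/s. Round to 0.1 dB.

47.0 dB

At ω = 1 rad/s:
zero (1 + j1·0.04) = 1 + j0.04 → |·| ≈ 1.0008, ∠ ≈ 2.29°
pole (1 + j1·0.5) = 1 + j0.5 → |·| ≈ 1.118, ∠ ≈ 26.57°
|H| = 250 · 1.0008 / (1.118) ≈ 223.79
Gain = 20 log₁₀(223.79) ≈ 47.00 dB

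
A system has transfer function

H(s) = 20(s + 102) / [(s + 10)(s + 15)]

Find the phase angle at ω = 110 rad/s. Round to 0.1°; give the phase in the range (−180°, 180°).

-119.9°

At s = jω = j110:
zero (s+102): 102 + j110 → |·| = √(102²+110²) = √22504 ≈ 150.01, ∠ = arctan(110/102) ≈ 47.16°
pole (s+10): 10 + j110 → |·| = √(10²+110²) = √12200 ≈ 110.45, ∠ = arctan(110/10) ≈ 84.81°
pole (s+15): 15 + j110 → |·| = √(15²+110²) = √12325 ≈ 111.02, ∠ = arctan(110/15) ≈ 82.23°
∠H = 47.16° − 167.04° = -119.88°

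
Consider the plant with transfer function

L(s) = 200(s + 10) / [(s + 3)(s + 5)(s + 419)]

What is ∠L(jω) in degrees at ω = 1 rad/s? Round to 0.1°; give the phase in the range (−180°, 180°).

-24.2°

At s = jω = j1:
zero (s+10): 10 + j1 → |·| = √(10²+1²) = √101 ≈ 10.05, ∠ = arctan(1/10) ≈ 5.71°
pole (s+3): 3 + j1 → |·| = √(3²+1²) = √10 ≈ 3.1623, ∠ = arctan(1/3) ≈ 18.43°
pole (s+5): 5 + j1 → |·| = √(5²+1²) = √26 ≈ 5.099, ∠ = arctan(1/5) ≈ 11.31°
pole (s+419): 419 + j1 → |·| = √(419²+1²) = √175562 ≈ 419, ∠ = arctan(1/419) ≈ 0.14°
∠L = 5.71° − 29.88° = -24.17°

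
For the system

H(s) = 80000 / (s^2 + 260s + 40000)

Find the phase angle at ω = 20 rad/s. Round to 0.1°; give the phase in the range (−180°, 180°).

At s = jω = j20:
quadratic: (j20)² + 260·j20 + 40000 = 39600 + j5200 → |·| ≈ 39940, ∠ ≈ 7.48°
∠H = 0.00° − 7.48° = -7.48°

-7.5°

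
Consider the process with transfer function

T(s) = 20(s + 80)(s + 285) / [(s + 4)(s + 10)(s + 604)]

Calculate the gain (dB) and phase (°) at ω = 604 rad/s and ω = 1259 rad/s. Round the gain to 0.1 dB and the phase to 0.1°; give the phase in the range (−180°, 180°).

ω = 604: -31.7 dB, -76.5°; ω = 1259: -36.6 dB, -80.1°

At s = jω = j604:
zero (s+80): 80 + j604 → |·| = √(80²+604²) = √371216 ≈ 609.27, ∠ = arctan(604/80) ≈ 82.46°
zero (s+285): 285 + j604 → |·| = √(285²+604²) = √446041 ≈ 667.86, ∠ = arctan(604/285) ≈ 64.74°
pole (s+4): 4 + j604 → |·| = √(4²+604²) = √364832 ≈ 604.01, ∠ = arctan(604/4) ≈ 89.62°
pole (s+10): 10 + j604 → |·| = √(10²+604²) = √364916 ≈ 604.08, ∠ = arctan(604/10) ≈ 89.05°
pole (s+604): 604 + j604 → |·| = √(604²+604²) = √729632 ≈ 854.18, ∠ = arctan(604/604) ≈ 45.00°
|T| = 20 · 4.0691e+05 / 3.1166e+08 ≈ 0.026112
Gain = 20 log₁₀(0.026112) ≈ -31.66 dB
∠T = 147.20° − 223.67° = -76.47°

At s = jω = j1259:
zero (s+80): 80 + j1259 → |·| = √(80²+1259²) = √1591481 ≈ 1261.5, ∠ = arctan(1259/80) ≈ 86.36°
zero (s+285): 285 + j1259 → |·| = √(285²+1259²) = √1666306 ≈ 1290.9, ∠ = arctan(1259/285) ≈ 77.24°
pole (s+4): 4 + j1259 → |·| = √(4²+1259²) = √1585097 ≈ 1259, ∠ = arctan(1259/4) ≈ 89.82°
pole (s+10): 10 + j1259 → |·| = √(10²+1259²) = √1585181 ≈ 1259, ∠ = arctan(1259/10) ≈ 89.54°
pole (s+604): 604 + j1259 → |·| = √(604²+1259²) = √1949897 ≈ 1396.4, ∠ = arctan(1259/604) ≈ 64.37°
|T| = 20 · 1.6285e+06 / 2.2134e+09 ≈ 0.014715
Gain = 20 log₁₀(0.014715) ≈ -36.64 dB
∠T = 163.60° − 243.73° = -80.13°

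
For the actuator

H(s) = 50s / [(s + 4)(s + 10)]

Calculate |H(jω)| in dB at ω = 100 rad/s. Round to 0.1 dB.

-6.1 dB

At s = jω = j100:
zero at origin: s = j100 → |·| = 100, ∠ = 90.00°
pole (s+4): 4 + j100 → |·| = √(4²+100²) = √10016 ≈ 100.08, ∠ = arctan(100/4) ≈ 87.71°
pole (s+10): 10 + j100 → |·| = √(10²+100²) = √10100 ≈ 100.5, ∠ = arctan(100/10) ≈ 84.29°
|H| = 50 · 100 / 10058 ≈ 0.49712
Gain = 20 log₁₀(0.49712) ≈ -6.07 dB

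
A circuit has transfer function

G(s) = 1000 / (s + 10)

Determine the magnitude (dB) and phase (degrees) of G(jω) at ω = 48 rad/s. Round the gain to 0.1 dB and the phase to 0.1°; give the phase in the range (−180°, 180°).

26.2 dB, -78.2°

Substitute s = j48:
Numerator: 1000 = 1000 + j0
Denominator: (j48) + 10 = 10 + j48
|N| = √(1000² + 0²) ≈ 1000, ∠N ≈ 0.00°
|D| = √(10² + 48²) ≈ 49.031, ∠D ≈ 78.23°
|G| = 1000 / 49.031 ≈ 20.395
Gain = 20 log₁₀(20.395) ≈ 26.19 dB
∠G = 0.00° − 78.23° = -78.23°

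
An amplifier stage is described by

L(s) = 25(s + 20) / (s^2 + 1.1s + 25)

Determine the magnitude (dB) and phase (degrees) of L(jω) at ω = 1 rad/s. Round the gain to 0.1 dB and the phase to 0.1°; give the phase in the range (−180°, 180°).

At s = jω = j1:
zero (s+20): 20 + j1 → |·| = √(20²+1²) = √401 ≈ 20.025, ∠ = arctan(1/20) ≈ 2.86°
quadratic: (j1)² + 1.1·j1 + 25 = 24 + j1.1 → |·| ≈ 24.025, ∠ ≈ 2.62°
|L| = 25 · 20.025 / 24.025 ≈ 20.838
Gain = 20 log₁₀(20.838) ≈ 26.38 dB
∠L = 2.86° − 2.62° = 0.24°

26.4 dB, 0.2°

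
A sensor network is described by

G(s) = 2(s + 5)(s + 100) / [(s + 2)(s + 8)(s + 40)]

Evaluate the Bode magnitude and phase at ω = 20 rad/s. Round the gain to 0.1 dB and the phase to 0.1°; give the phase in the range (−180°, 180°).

At s = jω = j20:
zero (s+5): 5 + j20 → |·| = √(5²+20²) = √425 ≈ 20.616, ∠ = arctan(20/5) ≈ 75.96°
zero (s+100): 100 + j20 → |·| = √(100²+20²) = √10400 ≈ 101.98, ∠ = arctan(20/100) ≈ 11.31°
pole (s+2): 2 + j20 → |·| = √(2²+20²) = √404 ≈ 20.1, ∠ = arctan(20/2) ≈ 84.29°
pole (s+8): 8 + j20 → |·| = √(8²+20²) = √464 ≈ 21.541, ∠ = arctan(20/8) ≈ 68.20°
pole (s+40): 40 + j20 → |·| = √(40²+20²) = √2000 ≈ 44.721, ∠ = arctan(20/40) ≈ 26.57°
|G| = 2 · 2102.4 / 19363 ≈ 0.21716
Gain = 20 log₁₀(0.21716) ≈ -13.26 dB
∠G = 87.27° − 179.06° = -91.79°

-13.3 dB, -91.8°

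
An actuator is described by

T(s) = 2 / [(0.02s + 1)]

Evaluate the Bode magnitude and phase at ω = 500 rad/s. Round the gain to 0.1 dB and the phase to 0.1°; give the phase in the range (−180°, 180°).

At ω = 500 rad/s:
pole (1 + j500·0.02) = 1 + j10 → |·| ≈ 10.05, ∠ ≈ 84.29°
|T| = 2 · 1 / (10.05) ≈ 0.199
Gain = 20 log₁₀(0.199) ≈ -14.02 dB
∠T = (0°) − (84.29°) = -84.29°

-14.0 dB, -84.3°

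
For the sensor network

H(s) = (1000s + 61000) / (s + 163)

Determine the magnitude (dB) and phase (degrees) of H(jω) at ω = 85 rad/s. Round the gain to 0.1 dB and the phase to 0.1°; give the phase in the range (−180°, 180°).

Substitute s = j85:
Numerator: 1000(j85) + 61000 = 61000 + j85000
Denominator: (j85) + 163 = 163 + j85
|N| = √(61000² + 85000²) ≈ 1.0462e+05, ∠N ≈ 54.33°
|D| = √(163² + 85²) ≈ 183.83, ∠D ≈ 27.54°
|H| = 1.0462e+05 / 183.83 ≈ 569.11
Gain = 20 log₁₀(569.11) ≈ 55.10 dB
∠H = 54.33° − 27.54° = 26.79°

55.1 dB, 26.8°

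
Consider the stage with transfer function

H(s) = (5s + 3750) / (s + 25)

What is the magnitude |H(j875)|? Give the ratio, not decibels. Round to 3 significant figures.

6.58

Substitute s = j875:
Numerator: 5(j875) + 3750 = 3750 + j4375
Denominator: (j875) + 25 = 25 + j875
|N| = √(3750² + 4375²) ≈ 5762.2, ∠N ≈ 49.40°
|D| = √(25² + 875²) ≈ 875.36, ∠D ≈ 88.36°
|H| = 5762.2 / 875.36 ≈ 6.5827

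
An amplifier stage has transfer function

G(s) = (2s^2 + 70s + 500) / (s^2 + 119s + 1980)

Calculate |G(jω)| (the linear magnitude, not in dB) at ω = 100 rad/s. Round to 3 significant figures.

Substitute s = j100:
Numerator: 2(j100)^2 + 70(j100) + 500 = -19500 + j7000
Denominator: (j100)^2 + 119(j100) + 1980 = -8020 + j11900
|N| = √(19500² + 7000²) ≈ 20718, ∠N ≈ 160.25°
|D| = √(8020² + 11900²) ≈ 14350, ∠D ≈ 123.98°
|G| = 20718 / 14350 ≈ 1.4438

1.44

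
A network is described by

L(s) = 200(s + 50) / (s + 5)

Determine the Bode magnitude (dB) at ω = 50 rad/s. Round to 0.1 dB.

49.0 dB

At s = jω = j50:
zero (s+50): 50 + j50 → |·| = √(50²+50²) = √5000 ≈ 70.711, ∠ = arctan(50/50) ≈ 45.00°
pole (s+5): 5 + j50 → |·| = √(5²+50²) = √2525 ≈ 50.249, ∠ = arctan(50/5) ≈ 84.29°
|L| = 200 · 70.711 / 50.249 ≈ 281.44
Gain = 20 log₁₀(281.44) ≈ 48.99 dB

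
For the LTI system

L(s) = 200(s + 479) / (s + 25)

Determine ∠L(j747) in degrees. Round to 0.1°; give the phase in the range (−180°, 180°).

At s = jω = j747:
zero (s+479): 479 + j747 → |·| = √(479²+747²) = √787450 ≈ 887.38, ∠ = arctan(747/479) ≈ 57.33°
pole (s+25): 25 + j747 → |·| = √(25²+747²) = √558634 ≈ 747.42, ∠ = arctan(747/25) ≈ 88.08°
∠L = 57.33° − 88.08° = -30.75°

-30.8°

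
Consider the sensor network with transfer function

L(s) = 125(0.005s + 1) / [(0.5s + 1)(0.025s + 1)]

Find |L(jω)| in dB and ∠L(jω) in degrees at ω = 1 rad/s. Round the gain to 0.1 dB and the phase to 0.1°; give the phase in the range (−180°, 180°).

41.0 dB, -27.7°

At ω = 1 rad/s:
zero (1 + j1·0.005) = 1 + j0.005 → |·| ≈ 1, ∠ ≈ 0.29°
pole (1 + j1·0.5) = 1 + j0.5 → |·| ≈ 1.118, ∠ ≈ 26.57°
pole (1 + j1·0.025) = 1 + j0.025 → |·| ≈ 1.0003, ∠ ≈ 1.43°
|L| = 125 · 1 / (1.118 · 1.0003) ≈ 111.77
Gain = 20 log₁₀(111.77) ≈ 40.97 dB
∠L = (0.29°) − (26.57° + 1.43°) = -27.71°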